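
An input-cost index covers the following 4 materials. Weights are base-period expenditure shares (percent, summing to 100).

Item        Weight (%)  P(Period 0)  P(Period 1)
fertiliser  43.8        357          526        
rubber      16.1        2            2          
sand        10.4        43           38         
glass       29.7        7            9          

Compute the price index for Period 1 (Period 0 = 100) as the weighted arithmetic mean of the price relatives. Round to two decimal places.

fertiliser: 43.8 × (526/357) = 43.8 × 1.473389 = 64.5345
rubber: 16.1 × (2/2) = 16.1 × 1.000000 = 16.1000
sand: 10.4 × (38/43) = 10.4 × 0.883721 = 9.1907
glass: 29.7 × (9/7) = 29.7 × 1.285714 = 38.1857
Index = Σ wᵢ·(p₁ᵢ/p₀ᵢ) = 64.5345 + 16.1000 + 9.1907 + 38.1857 = 128.0109

128.01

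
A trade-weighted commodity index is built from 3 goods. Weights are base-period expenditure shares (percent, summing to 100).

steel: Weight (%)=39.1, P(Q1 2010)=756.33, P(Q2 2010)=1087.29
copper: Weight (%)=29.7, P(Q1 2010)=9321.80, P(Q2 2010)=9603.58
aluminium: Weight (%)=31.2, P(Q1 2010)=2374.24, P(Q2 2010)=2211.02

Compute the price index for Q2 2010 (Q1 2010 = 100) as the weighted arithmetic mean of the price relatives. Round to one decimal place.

steel: 39.1 × (1087.29/756.33) = 39.1 × 1.437587 = 56.2096
copper: 29.7 × (9603.58/9321.80) = 29.7 × 1.030228 = 30.5978
aluminium: 31.2 × (2211.02/2374.24) = 31.2 × 0.931254 = 29.0551
Index = Σ wᵢ·(p₁ᵢ/p₀ᵢ) = 56.2096 + 30.5978 + 29.0551 = 115.8625

115.9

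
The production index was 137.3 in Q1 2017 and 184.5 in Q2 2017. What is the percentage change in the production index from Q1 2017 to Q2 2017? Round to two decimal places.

Change = (184.5 − 137.3) / 137.3 × 100
       = 47.2 / 137.3 × 100 = 34.3773%

34.38%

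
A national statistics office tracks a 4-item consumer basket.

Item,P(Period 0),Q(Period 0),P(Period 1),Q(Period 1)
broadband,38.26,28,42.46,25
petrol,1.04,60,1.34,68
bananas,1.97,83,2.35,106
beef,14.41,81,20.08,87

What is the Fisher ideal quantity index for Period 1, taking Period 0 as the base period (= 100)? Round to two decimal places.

101.45

Laspeyres component (base-period weights):
ΣP(Period 0)Q(Period 1) = 38.26×25 + 1.04×68 + 1.97×106 + 14.41×87 = 956.5 + 70.72 + 208.82 + 1253.67 = 2489.71
ΣP(Period 0)Q(Period 0) = 38.26×28 + 1.04×60 + 1.97×83 + 14.41×81 = 1071.28 + 62.4 + 163.51 + 1167.21 = 2464.4
L = 2489.71 / 2464.4 × 100 = 101.0270
Paasche component (current-period weights):
ΣP(Period 1)Q(Period 1) = 42.46×25 + 1.34×68 + 2.35×106 + 20.08×87 = 1061.5 + 91.12 + 249.1 + 1746.96 = 3148.68
ΣP(Period 1)Q(Period 0) = 42.46×28 + 1.34×60 + 2.35×83 + 20.08×81 = 1188.88 + 80.4 + 195.05 + 1626.48 = 3090.81
P = 3148.68 / 3090.81 × 100 = 101.8723
Fisher = √(L × P) = √(101.0270 × 101.8723) = 101.4488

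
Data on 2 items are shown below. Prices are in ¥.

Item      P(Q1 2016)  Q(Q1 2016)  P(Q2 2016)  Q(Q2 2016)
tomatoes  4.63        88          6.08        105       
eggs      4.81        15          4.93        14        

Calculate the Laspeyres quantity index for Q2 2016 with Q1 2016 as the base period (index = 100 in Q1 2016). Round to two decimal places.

Laspeyres quantity index uses base-period prices as weights.
ΣP(Q1 2016)·Q(Q2 2016) = 4.63×105 + 4.81×14 = 486.15 + 67.34 = 553.49
ΣP(Q1 2016)·Q(Q1 2016) = 4.63×88 + 4.81×15 = 407.44 + 72.15 = 479.59
Index = 553.49 / 479.59 × 100 = 115.4090

115.41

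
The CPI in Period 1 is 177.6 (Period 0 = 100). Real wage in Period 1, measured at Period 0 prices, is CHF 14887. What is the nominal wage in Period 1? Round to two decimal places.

26439.31

Nominal = Real × (Index/100) = 14887 × (177.6/100)
        = 14887 × 1.776 = 26439.3120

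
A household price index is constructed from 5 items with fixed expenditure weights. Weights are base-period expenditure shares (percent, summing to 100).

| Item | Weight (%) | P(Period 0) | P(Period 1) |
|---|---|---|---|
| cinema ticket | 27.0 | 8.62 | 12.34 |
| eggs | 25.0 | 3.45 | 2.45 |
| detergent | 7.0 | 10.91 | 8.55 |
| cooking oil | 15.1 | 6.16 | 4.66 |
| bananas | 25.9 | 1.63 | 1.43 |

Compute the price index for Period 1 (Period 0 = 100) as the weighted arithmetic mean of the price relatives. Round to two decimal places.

96.04

cinema ticket: 27.0 × (12.34/8.62) = 27.0 × 1.431555 = 38.6520
eggs: 25.0 × (2.45/3.45) = 25.0 × 0.710145 = 17.7536
detergent: 7.0 × (8.55/10.91) = 7.0 × 0.783685 = 5.4858
cooking oil: 15.1 × (4.66/6.16) = 15.1 × 0.756494 = 11.4231
bananas: 25.9 × (1.43/1.63) = 25.9 × 0.877301 = 22.7221
Index = Σ wᵢ·(p₁ᵢ/p₀ᵢ) = 38.6520 + 17.7536 + 5.4858 + 11.4231 + 22.7221 = 96.0365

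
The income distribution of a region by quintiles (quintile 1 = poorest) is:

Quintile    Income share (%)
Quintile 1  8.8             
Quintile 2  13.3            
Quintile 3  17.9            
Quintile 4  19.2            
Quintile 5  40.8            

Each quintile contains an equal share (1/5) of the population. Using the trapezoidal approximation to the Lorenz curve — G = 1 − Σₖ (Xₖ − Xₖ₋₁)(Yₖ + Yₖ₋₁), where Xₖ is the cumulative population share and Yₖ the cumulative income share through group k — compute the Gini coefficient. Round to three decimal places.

0.280

Cumulative income shares Yₖ: 0.0880, 0.2210, 0.4000, 0.5920, 1.0000
Σ (Xₖ−Xₖ₋₁)(Yₖ+Yₖ₋₁) = (1/5)(0.0880+0.0000) + (1/5)(0.2210+0.0880) + (1/5)(0.4000+0.2210) + (1/5)(0.5920+0.4000) + (1/5)(1.0000+0.5920)
  = 0.0176 + 0.0618 + 0.1242 + 0.1984 + 0.3184 = 0.7204
G = 1 − 0.7204 = 0.2796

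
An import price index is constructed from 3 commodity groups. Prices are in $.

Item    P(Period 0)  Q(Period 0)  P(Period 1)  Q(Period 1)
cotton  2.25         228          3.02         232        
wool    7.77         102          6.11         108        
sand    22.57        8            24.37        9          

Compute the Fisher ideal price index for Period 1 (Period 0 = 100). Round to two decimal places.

Laspeyres component (base-period weights):
ΣP(Period 1)Q(Period 0) = 3.02×228 + 6.11×102 + 24.37×8 = 688.56 + 623.22 + 194.96 = 1506.74
ΣP(Period 0)Q(Period 0) = 2.25×228 + 7.77×102 + 22.57×8 = 513 + 792.54 + 180.56 = 1486.1
L = 1506.74 / 1486.1 × 100 = 101.3889
Paasche component (current-period weights):
ΣP(Period 1)Q(Period 1) = 3.02×232 + 6.11×108 + 24.37×9 = 700.64 + 659.88 + 219.33 = 1579.85
ΣP(Period 0)Q(Period 1) = 2.25×232 + 7.77×108 + 22.57×9 = 522 + 839.16 + 203.13 = 1564.29
P = 1579.85 / 1564.29 × 100 = 100.9947
Fisher = √(L × P) = √(101.3889 × 100.9947) = 101.1916

101.19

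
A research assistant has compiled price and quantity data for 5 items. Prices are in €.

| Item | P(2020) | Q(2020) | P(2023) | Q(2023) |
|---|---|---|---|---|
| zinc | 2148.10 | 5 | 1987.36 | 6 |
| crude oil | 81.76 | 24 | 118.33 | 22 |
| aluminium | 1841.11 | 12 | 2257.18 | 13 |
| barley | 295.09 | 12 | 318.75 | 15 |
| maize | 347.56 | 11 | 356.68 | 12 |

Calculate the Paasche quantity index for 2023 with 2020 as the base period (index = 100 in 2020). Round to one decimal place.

Paasche quantity index uses current-period prices as weights.
ΣP(2023)·Q(2023) = 1987.36×6 + 118.33×22 + 2257.18×13 + 318.75×15 + 356.68×12 = 11924.16 + 2603.26 + 29343.34 + 4781.25 + 4280.16 = 52932.17
ΣP(2023)·Q(2020) = 1987.36×5 + 118.33×24 + 2257.18×12 + 318.75×12 + 356.68×11 = 9936.8 + 2839.92 + 27086.16 + 3825 + 3923.48 = 47611.36
Index = 52932.17 / 47611.36 × 100 = 111.1755

111.2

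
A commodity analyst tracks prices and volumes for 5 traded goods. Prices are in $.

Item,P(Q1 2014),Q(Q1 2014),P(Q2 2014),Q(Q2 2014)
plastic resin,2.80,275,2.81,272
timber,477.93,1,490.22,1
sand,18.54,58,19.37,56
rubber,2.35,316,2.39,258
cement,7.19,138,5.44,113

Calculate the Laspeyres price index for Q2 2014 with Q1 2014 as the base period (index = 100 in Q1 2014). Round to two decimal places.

Laspeyres price index uses base-period quantities as weights.
ΣP(Q2 2014)·Q(Q1 2014) = 2.81×275 + 490.22×1 + 19.37×58 + 2.39×316 + 5.44×138 = 772.75 + 490.22 + 1123.46 + 755.24 + 750.72 = 3892.39
ΣP(Q1 2014)·Q(Q1 2014) = 2.80×275 + 477.93×1 + 18.54×58 + 2.35×316 + 7.19×138 = 770 + 477.93 + 1075.32 + 742.6 + 992.22 = 4058.07
Index = 3892.39 / 4058.07 × 100 = 95.9173

95.92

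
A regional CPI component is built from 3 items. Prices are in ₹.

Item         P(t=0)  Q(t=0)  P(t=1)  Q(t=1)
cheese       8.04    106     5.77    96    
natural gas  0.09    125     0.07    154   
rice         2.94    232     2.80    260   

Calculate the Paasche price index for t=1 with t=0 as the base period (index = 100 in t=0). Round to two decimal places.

83.39

Paasche price index uses current-period quantities as weights.
ΣP(t=1)·Q(t=1) = 5.77×96 + 0.07×154 + 2.80×260 = 553.92 + 10.78 + 728 = 1292.7
ΣP(t=0)·Q(t=1) = 8.04×96 + 0.09×154 + 2.94×260 = 771.84 + 13.86 + 764.4 = 1550.1
Index = 1292.7 / 1550.1 × 100 = 83.3946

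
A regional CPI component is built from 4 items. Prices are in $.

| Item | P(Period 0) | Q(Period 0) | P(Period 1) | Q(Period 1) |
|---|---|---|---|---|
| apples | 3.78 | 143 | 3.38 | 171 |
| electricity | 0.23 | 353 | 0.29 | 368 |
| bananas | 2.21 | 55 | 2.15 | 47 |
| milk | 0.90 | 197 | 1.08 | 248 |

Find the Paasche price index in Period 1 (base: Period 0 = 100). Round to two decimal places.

99.57

Paasche price index uses current-period quantities as weights.
ΣP(Period 1)·Q(Period 1) = 3.38×171 + 0.29×368 + 2.15×47 + 1.08×248 = 577.98 + 106.72 + 101.05 + 267.84 = 1053.59
ΣP(Period 0)·Q(Period 1) = 3.78×171 + 0.23×368 + 2.21×47 + 0.90×248 = 646.38 + 84.64 + 103.87 + 223.2 = 1058.09
Index = 1053.59 / 1058.09 × 100 = 99.5747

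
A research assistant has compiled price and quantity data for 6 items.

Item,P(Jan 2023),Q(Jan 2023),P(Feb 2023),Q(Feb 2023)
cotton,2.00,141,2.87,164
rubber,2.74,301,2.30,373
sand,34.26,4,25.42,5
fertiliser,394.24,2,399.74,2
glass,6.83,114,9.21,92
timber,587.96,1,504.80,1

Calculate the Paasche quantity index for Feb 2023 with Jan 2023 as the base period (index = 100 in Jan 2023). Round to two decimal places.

Paasche quantity index uses current-period prices as weights.
ΣP(Feb 2023)·Q(Feb 2023) = 2.87×164 + 2.30×373 + 25.42×5 + 399.74×2 + 9.21×92 + 504.80×1 = 470.68 + 857.9 + 127.1 + 799.48 + 847.32 + 504.8 = 3607.28
ΣP(Feb 2023)·Q(Jan 2023) = 2.87×141 + 2.30×301 + 25.42×4 + 399.74×2 + 9.21×114 + 504.80×1 = 404.67 + 692.3 + 101.68 + 799.48 + 1049.94 + 504.8 = 3552.87
Index = 3607.28 / 3552.87 × 100 = 101.5314

101.53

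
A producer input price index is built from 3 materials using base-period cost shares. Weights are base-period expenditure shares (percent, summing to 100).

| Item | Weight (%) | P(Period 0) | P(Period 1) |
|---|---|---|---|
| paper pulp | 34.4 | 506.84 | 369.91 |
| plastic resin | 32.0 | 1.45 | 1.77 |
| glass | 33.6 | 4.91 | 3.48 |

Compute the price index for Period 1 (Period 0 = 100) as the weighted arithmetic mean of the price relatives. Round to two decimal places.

87.98

paper pulp: 34.4 × (369.91/506.84) = 34.4 × 0.729836 = 25.1064
plastic resin: 32.0 × (1.77/1.45) = 32.0 × 1.220690 = 39.0621
glass: 33.6 × (3.48/4.91) = 33.6 × 0.708758 = 23.8143
Index = Σ wᵢ·(p₁ᵢ/p₀ᵢ) = 25.1064 + 39.0621 + 23.8143 = 87.9827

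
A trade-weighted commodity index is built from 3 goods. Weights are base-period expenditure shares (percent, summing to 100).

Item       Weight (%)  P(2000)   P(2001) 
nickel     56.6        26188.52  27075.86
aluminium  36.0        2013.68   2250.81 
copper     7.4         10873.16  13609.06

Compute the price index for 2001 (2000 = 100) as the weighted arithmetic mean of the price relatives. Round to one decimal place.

nickel: 56.6 × (27075.86/26188.52) = 56.6 × 1.033883 = 58.5178
aluminium: 36.0 × (2250.81/2013.68) = 36.0 × 1.117760 = 40.2393
copper: 7.4 × (13609.06/10873.16) = 7.4 × 1.251620 = 9.2620
Index = Σ wᵢ·(p₁ᵢ/p₀ᵢ) = 58.5178 + 40.2393 + 9.2620 = 108.0191

108.0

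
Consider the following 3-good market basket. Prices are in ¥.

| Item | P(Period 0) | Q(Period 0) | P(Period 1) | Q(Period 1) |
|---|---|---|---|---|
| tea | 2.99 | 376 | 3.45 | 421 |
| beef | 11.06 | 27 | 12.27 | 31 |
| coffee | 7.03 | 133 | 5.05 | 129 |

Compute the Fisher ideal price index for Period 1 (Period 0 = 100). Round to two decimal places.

Laspeyres component (base-period weights):
ΣP(Period 1)Q(Period 0) = 3.45×376 + 12.27×27 + 5.05×133 = 1297.2 + 331.29 + 671.65 = 2300.14
ΣP(Period 0)Q(Period 0) = 2.99×376 + 11.06×27 + 7.03×133 = 1124.24 + 298.62 + 934.99 = 2357.85
L = 2300.14 / 2357.85 × 100 = 97.5524
Paasche component (current-period weights):
ΣP(Period 1)Q(Period 1) = 3.45×421 + 12.27×31 + 5.05×129 = 1452.45 + 380.37 + 651.45 = 2484.27
ΣP(Period 0)Q(Period 1) = 2.99×421 + 11.06×31 + 7.03×129 = 1258.79 + 342.86 + 906.87 = 2508.52
P = 2484.27 / 2508.52 × 100 = 99.0333
Fisher = √(L × P) = √(97.5524 × 99.0333) = 98.2901

98.29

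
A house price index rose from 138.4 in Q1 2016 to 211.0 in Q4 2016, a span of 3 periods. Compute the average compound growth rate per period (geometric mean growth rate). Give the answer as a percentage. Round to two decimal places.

15.09%

Growth factor = (211.0/138.4)^(1/3) = (1.524566)^(1/3) = 1.150930
Growth rate = 1.150930 − 1 = 0.150930 = 15.0930%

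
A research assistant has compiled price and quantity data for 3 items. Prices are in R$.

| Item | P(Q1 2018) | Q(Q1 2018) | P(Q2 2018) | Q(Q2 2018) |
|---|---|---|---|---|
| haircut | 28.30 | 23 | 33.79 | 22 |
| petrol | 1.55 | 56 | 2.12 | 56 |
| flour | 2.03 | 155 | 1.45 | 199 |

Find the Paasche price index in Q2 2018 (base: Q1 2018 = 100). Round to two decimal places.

Paasche price index uses current-period quantities as weights.
ΣP(Q2 2018)·Q(Q2 2018) = 33.79×22 + 2.12×56 + 1.45×199 = 743.38 + 118.72 + 288.55 = 1150.65
ΣP(Q1 2018)·Q(Q2 2018) = 28.30×22 + 1.55×56 + 2.03×199 = 622.6 + 86.8 + 403.97 = 1113.37
Index = 1150.65 / 1113.37 × 100 = 103.3484

103.35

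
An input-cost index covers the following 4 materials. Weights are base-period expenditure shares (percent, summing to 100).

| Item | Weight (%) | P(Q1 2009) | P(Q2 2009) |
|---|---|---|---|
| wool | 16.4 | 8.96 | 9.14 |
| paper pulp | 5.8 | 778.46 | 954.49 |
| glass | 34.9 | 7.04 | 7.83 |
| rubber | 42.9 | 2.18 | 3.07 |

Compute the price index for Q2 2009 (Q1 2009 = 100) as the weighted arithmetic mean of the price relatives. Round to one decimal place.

wool: 16.4 × (9.14/8.96) = 16.4 × 1.020089 = 16.7295
paper pulp: 5.8 × (954.49/778.46) = 5.8 × 1.226126 = 7.1115
glass: 34.9 × (7.83/7.04) = 34.9 × 1.112216 = 38.8163
rubber: 42.9 × (3.07/2.18) = 42.9 × 1.408257 = 60.4142
Index = Σ wᵢ·(p₁ᵢ/p₀ᵢ) = 16.7295 + 7.1115 + 38.8163 + 60.4142 = 123.0716

123.1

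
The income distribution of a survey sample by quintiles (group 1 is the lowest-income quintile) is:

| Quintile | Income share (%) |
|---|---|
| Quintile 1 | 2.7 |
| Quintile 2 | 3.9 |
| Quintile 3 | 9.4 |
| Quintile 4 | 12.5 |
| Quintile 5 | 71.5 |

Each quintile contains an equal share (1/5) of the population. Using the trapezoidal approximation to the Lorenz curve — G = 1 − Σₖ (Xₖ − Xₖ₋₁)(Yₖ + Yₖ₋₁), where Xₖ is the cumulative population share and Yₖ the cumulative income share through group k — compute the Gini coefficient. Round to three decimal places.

Cumulative income shares Yₖ: 0.0270, 0.0660, 0.1600, 0.2850, 1.0000
Σ (Xₖ−Xₖ₋₁)(Yₖ+Yₖ₋₁) = (1/5)(0.0270+0.0000) + (1/5)(0.0660+0.0270) + (1/5)(0.1600+0.0660) + (1/5)(0.2850+0.1600) + (1/5)(1.0000+0.2850)
  = 0.0054 + 0.0186 + 0.0452 + 0.0890 + 0.2570 = 0.4152
G = 1 − 0.4152 = 0.5848

0.585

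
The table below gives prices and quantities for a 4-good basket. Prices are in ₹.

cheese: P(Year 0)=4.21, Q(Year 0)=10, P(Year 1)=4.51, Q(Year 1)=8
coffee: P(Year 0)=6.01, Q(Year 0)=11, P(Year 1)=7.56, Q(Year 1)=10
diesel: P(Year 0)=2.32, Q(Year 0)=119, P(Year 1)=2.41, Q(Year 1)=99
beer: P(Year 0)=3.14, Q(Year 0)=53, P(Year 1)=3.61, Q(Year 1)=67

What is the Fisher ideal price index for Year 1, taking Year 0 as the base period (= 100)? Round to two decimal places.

Laspeyres component (base-period weights):
ΣP(Year 1)Q(Year 0) = 4.51×10 + 7.56×11 + 2.41×119 + 3.61×53 = 45.1 + 83.16 + 286.79 + 191.33 = 606.38
ΣP(Year 0)Q(Year 0) = 4.21×10 + 6.01×11 + 2.32×119 + 3.14×53 = 42.1 + 66.11 + 276.08 + 166.42 = 550.71
L = 606.38 / 550.71 × 100 = 110.1088
Paasche component (current-period weights):
ΣP(Year 1)Q(Year 1) = 4.51×8 + 7.56×10 + 2.41×99 + 3.61×67 = 36.08 + 75.6 + 238.59 + 241.87 = 592.14
ΣP(Year 0)Q(Year 1) = 4.21×8 + 6.01×10 + 2.32×99 + 3.14×67 = 33.68 + 60.1 + 229.68 + 210.38 = 533.84
P = 592.14 / 533.84 × 100 = 110.9209
Fisher = √(L × P) = √(110.1088 × 110.9209) = 110.5141

110.51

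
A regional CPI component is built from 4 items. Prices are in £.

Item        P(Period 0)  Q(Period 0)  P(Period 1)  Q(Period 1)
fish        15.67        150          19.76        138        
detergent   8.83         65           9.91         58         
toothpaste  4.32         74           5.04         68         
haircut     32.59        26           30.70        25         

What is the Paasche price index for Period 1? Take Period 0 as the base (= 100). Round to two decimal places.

Paasche price index uses current-period quantities as weights.
ΣP(Period 1)·Q(Period 1) = 19.76×138 + 9.91×58 + 5.04×68 + 30.70×25 = 2726.88 + 574.78 + 342.72 + 767.5 = 4411.88
ΣP(Period 0)·Q(Period 1) = 15.67×138 + 8.83×58 + 4.32×68 + 32.59×25 = 2162.46 + 512.14 + 293.76 + 814.75 = 3783.11
Index = 4411.88 / 3783.11 × 100 = 116.6205

116.62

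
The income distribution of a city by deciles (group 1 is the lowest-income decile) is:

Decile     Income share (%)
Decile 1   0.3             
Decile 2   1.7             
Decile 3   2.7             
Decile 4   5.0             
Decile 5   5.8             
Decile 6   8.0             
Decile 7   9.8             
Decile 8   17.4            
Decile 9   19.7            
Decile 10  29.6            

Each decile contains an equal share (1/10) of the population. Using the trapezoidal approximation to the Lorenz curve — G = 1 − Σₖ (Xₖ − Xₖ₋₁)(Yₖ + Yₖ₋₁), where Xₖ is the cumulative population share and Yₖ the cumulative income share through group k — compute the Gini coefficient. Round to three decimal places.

0.480

Cumulative income shares Yₖ: 0.0030, 0.0200, 0.0470, 0.0970, 0.1550, 0.2350, 0.3330, 0.5070, 0.7040, 1.0000
Σ (Xₖ−Xₖ₋₁)(Yₖ+Yₖ₋₁) = (1/10)(0.0030+0.0000) + (1/10)(0.0200+0.0030) + (1/10)(0.0470+0.0200) + (1/10)(0.0970+0.0470) + (1/10)(0.1550+0.0970) + (1/10)(0.2350+0.1550) + (1/10)(0.3330+0.2350) + (1/10)(0.5070+0.3330) + (1/10)(0.7040+0.5070) + (1/10)(1.0000+0.7040)
  = 0.0003 + 0.0023 + 0.0067 + 0.0144 + 0.0252 + 0.0390 + 0.0568 + 0.0840 + 0.1211 + 0.1704 = 0.5202
G = 1 − 0.5202 = 0.4798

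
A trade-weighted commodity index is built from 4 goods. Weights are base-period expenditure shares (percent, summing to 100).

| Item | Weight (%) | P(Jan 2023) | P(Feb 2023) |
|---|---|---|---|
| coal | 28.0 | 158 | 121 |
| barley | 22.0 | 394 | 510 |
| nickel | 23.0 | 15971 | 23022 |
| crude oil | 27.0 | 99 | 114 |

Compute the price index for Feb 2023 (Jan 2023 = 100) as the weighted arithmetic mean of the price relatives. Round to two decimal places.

114.17

coal: 28.0 × (121/158) = 28.0 × 0.765823 = 21.4430
barley: 22.0 × (510/394) = 22.0 × 1.294416 = 28.4772
nickel: 23.0 × (23022/15971) = 23.0 × 1.441488 = 33.1542
crude oil: 27.0 × (114/99) = 27.0 × 1.151515 = 31.0909
Index = Σ wᵢ·(p₁ᵢ/p₀ᵢ) = 21.4430 + 28.4772 + 33.1542 + 31.0909 = 114.1653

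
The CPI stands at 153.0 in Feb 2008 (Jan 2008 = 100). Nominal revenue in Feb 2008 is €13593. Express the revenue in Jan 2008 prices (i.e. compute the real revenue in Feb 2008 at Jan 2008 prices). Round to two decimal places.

Real = Nominal ÷ (Index/100) = 13593 ÷ (153.0/100)
     = 13593 ÷ 1.530 = 8884.3137

8884.31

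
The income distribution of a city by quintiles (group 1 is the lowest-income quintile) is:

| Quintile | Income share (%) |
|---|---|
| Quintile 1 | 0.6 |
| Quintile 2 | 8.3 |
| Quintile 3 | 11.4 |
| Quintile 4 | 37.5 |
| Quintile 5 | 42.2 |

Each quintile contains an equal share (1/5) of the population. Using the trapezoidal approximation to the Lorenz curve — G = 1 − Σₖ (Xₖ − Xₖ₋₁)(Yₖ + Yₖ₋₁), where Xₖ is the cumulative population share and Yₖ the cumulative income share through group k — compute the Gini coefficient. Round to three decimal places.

0.450

Cumulative income shares Yₖ: 0.0060, 0.0890, 0.2030, 0.5780, 1.0000
Σ (Xₖ−Xₖ₋₁)(Yₖ+Yₖ₋₁) = (1/5)(0.0060+0.0000) + (1/5)(0.0890+0.0060) + (1/5)(0.2030+0.0890) + (1/5)(0.5780+0.2030) + (1/5)(1.0000+0.5780)
  = 0.0012 + 0.0190 + 0.0584 + 0.1562 + 0.3156 = 0.5504
G = 1 − 0.5504 = 0.4496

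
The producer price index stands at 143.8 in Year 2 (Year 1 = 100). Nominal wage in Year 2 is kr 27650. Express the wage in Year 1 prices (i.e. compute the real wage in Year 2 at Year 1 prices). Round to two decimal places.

Real = Nominal ÷ (Index/100) = 27650 ÷ (143.8/100)
     = 27650 ÷ 1.438 = 19228.0946

19228.09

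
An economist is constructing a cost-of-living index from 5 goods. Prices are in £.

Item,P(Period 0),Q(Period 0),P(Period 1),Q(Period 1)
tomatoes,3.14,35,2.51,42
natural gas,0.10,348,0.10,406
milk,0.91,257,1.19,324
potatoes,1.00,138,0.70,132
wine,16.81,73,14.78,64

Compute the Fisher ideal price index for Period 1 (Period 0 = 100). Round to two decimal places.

Laspeyres component (base-period weights):
ΣP(Period 1)Q(Period 0) = 2.51×35 + 0.10×348 + 1.19×257 + 0.70×138 + 14.78×73 = 87.85 + 34.8 + 305.83 + 96.6 + 1078.94 = 1604.02
ΣP(Period 0)Q(Period 0) = 3.14×35 + 0.10×348 + 0.91×257 + 1.00×138 + 16.81×73 = 109.9 + 34.8 + 233.87 + 138 + 1227.13 = 1743.7
L = 1604.02 / 1743.7 × 100 = 91.9894
Paasche component (current-period weights):
ΣP(Period 1)Q(Period 1) = 2.51×42 + 0.10×406 + 1.19×324 + 0.70×132 + 14.78×64 = 105.42 + 40.6 + 385.56 + 92.4 + 945.92 = 1569.9
ΣP(Period 0)Q(Period 1) = 3.14×42 + 0.10×406 + 0.91×324 + 1.00×132 + 16.81×64 = 131.88 + 40.6 + 294.84 + 132 + 1075.84 = 1675.16
P = 1569.9 / 1675.16 × 100 = 93.7164
Fisher = √(L × P) = √(91.9894 × 93.7164) = 92.8489

92.85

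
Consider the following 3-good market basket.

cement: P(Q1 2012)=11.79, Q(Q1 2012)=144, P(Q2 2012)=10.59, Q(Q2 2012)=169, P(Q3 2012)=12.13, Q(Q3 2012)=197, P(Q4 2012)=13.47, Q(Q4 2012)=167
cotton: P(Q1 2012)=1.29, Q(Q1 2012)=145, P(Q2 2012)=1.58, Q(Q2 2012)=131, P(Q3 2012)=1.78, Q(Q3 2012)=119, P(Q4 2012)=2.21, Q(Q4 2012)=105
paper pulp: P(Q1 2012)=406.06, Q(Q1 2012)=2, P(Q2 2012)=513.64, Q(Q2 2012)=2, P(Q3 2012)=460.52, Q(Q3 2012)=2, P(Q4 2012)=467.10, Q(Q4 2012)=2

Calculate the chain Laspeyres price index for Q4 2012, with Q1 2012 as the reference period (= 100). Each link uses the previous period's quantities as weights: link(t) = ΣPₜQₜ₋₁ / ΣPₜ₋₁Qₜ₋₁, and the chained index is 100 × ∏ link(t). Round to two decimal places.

Link Q1 2012→Q2 2012:
ΣP(Q2 2012)Q(Q1 2012) = 10.59×144 + 1.58×145 + 513.64×2 = 1524.96 + 229.1 + 1027.28 = 2781.34
ΣP(Q1 2012)Q(Q1 2012) = 11.79×144 + 1.29×145 + 406.06×2 = 1697.76 + 187.05 + 812.12 = 2696.93
link = 2781.34/2696.93 = 1.031299
Link Q2 2012→Q3 2012:
ΣP(Q3 2012)Q(Q2 2012) = 12.13×169 + 1.78×131 + 460.52×2 = 2049.97 + 233.18 + 921.04 = 3204.19
ΣP(Q2 2012)Q(Q2 2012) = 10.59×169 + 1.58×131 + 513.64×2 = 1789.71 + 206.98 + 1027.28 = 3023.97
link = 3204.19/3023.97 = 1.059597
Link Q3 2012→Q4 2012:
ΣP(Q4 2012)Q(Q3 2012) = 13.47×197 + 2.21×119 + 467.10×2 = 2653.59 + 262.99 + 934.2 = 3850.78
ΣP(Q3 2012)Q(Q3 2012) = 12.13×197 + 1.78×119 + 460.52×2 = 2389.61 + 211.82 + 921.04 = 3522.47
link = 3850.78/3522.47 = 1.093204
Chained index = 100 × 1.031299 × 1.059597 × 1.093204 = 119.4611

119.46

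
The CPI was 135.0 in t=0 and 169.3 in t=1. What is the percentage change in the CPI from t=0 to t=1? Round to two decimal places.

Change = (169.3 − 135.0) / 135.0 × 100
       = 34.3 / 135.0 × 100 = 25.4074%

25.41%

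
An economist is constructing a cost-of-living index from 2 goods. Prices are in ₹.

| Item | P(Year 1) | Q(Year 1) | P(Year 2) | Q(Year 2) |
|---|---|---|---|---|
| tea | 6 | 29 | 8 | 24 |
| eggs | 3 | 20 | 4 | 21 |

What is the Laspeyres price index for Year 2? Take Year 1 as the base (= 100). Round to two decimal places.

133.33

Laspeyres price index uses base-period quantities as weights.
ΣP(Year 2)·Q(Year 1) = 8×29 + 4×20 = 232 + 80 = 312
ΣP(Year 1)·Q(Year 1) = 6×29 + 3×20 = 174 + 60 = 234
Index = 312 / 234 × 100 = 133.3333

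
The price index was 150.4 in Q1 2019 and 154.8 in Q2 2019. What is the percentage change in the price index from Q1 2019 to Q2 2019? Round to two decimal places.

Change = (154.8 − 150.4) / 150.4 × 100
       = 4.4 / 150.4 × 100 = 2.9255%

2.93%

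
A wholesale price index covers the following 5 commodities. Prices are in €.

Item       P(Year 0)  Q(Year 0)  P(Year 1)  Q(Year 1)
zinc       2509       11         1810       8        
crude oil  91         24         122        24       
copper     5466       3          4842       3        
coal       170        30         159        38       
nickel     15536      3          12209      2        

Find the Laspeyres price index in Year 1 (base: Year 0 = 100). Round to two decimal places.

80.46

Laspeyres price index uses base-period quantities as weights.
ΣP(Year 1)·Q(Year 0) = 1810×11 + 122×24 + 4842×3 + 159×30 + 12209×3 = 19910 + 2928 + 14526 + 4770 + 36627 = 78761
ΣP(Year 0)·Q(Year 0) = 2509×11 + 91×24 + 5466×3 + 170×30 + 15536×3 = 27599 + 2184 + 16398 + 5100 + 46608 = 97889
Index = 78761 / 97889 × 100 = 80.4595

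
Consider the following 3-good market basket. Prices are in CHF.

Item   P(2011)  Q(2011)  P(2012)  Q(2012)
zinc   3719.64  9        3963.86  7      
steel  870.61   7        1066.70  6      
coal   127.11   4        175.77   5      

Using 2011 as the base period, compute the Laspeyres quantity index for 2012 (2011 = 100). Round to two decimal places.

Laspeyres quantity index uses base-period prices as weights.
ΣP(2011)·Q(2012) = 3719.64×7 + 870.61×6 + 127.11×5 = 26037.48 + 5223.66 + 635.55 = 31896.69
ΣP(2011)·Q(2011) = 3719.64×9 + 870.61×7 + 127.11×4 = 33476.76 + 6094.27 + 508.44 = 40079.47
Index = 31896.69 / 40079.47 × 100 = 79.5836

79.58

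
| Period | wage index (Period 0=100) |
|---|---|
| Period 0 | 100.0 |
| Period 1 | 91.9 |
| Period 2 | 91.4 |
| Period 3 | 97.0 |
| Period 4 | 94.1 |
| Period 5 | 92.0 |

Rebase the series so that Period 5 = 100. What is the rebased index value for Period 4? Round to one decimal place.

Rebased(Period 4) = 94.1 / 92.0 × 100 = 102.2826

102.3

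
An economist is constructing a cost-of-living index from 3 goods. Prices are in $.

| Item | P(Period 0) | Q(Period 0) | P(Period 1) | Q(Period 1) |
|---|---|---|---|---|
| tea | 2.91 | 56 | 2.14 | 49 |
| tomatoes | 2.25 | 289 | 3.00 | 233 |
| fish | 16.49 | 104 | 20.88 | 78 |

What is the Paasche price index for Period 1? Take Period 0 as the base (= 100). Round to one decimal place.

124.5

Paasche price index uses current-period quantities as weights.
ΣP(Period 1)·Q(Period 1) = 2.14×49 + 3.00×233 + 20.88×78 = 104.86 + 699 + 1628.64 = 2432.5
ΣP(Period 0)·Q(Period 1) = 2.91×49 + 2.25×233 + 16.49×78 = 142.59 + 524.25 + 1286.22 = 1953.06
Index = 2432.5 / 1953.06 × 100 = 124.5481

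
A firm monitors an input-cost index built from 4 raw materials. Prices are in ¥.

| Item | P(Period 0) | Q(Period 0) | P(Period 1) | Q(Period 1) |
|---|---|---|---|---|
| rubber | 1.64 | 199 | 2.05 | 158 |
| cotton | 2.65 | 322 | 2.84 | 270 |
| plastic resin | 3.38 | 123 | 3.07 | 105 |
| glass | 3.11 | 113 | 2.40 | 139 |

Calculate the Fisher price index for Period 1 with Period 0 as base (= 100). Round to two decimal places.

Laspeyres component (base-period weights):
ΣP(Period 1)Q(Period 0) = 2.05×199 + 2.84×322 + 3.07×123 + 2.40×113 = 407.95 + 914.48 + 377.61 + 271.2 = 1971.24
ΣP(Period 0)Q(Period 0) = 1.64×199 + 2.65×322 + 3.38×123 + 3.11×113 = 326.36 + 853.3 + 415.74 + 351.43 = 1946.83
L = 1971.24 / 1946.83 × 100 = 101.2538
Paasche component (current-period weights):
ΣP(Period 1)Q(Period 1) = 2.05×158 + 2.84×270 + 3.07×105 + 2.40×139 = 323.9 + 766.8 + 322.35 + 333.6 = 1746.65
ΣP(Period 0)Q(Period 1) = 1.64×158 + 2.65×270 + 3.38×105 + 3.11×139 = 259.12 + 715.5 + 354.9 + 432.29 = 1761.81
P = 1746.65 / 1761.81 × 100 = 99.1395
Fisher = √(L × P) = √(101.2538 × 99.1395) = 100.1911

100.19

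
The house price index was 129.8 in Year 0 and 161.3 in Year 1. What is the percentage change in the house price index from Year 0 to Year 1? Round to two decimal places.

24.27%

Change = (161.3 − 129.8) / 129.8 × 100
       = 31.5 / 129.8 × 100 = 24.2681%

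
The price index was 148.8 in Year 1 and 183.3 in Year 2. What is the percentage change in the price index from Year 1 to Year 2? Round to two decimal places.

23.19%

Change = (183.3 − 148.8) / 148.8 × 100
       = 34.5 / 148.8 × 100 = 23.1855%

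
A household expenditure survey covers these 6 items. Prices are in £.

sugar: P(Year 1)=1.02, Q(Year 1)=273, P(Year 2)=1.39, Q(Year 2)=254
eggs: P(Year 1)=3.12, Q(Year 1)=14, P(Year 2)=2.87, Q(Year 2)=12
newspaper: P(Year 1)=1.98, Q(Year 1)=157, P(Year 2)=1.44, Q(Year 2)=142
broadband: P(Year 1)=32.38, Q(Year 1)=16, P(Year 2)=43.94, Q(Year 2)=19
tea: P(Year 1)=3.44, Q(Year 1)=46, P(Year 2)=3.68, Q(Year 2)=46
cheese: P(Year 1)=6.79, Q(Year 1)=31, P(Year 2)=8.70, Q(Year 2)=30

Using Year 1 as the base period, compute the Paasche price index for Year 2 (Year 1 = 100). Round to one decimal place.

Paasche price index uses current-period quantities as weights.
ΣP(Year 2)·Q(Year 2) = 1.39×254 + 2.87×12 + 1.44×142 + 43.94×19 + 3.68×46 + 8.70×30 = 353.06 + 34.44 + 204.48 + 834.86 + 169.28 + 261 = 1857.12
ΣP(Year 1)·Q(Year 2) = 1.02×254 + 3.12×12 + 1.98×142 + 32.38×19 + 3.44×46 + 6.79×30 = 259.08 + 37.44 + 281.16 + 615.22 + 158.24 + 203.7 = 1554.84
Index = 1857.12 / 1554.84 × 100 = 119.4412

119.4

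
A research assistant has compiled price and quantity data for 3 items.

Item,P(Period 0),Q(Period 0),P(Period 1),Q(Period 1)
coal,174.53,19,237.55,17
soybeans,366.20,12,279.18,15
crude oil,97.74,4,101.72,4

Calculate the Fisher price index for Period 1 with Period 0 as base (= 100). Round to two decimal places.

Laspeyres component (base-period weights):
ΣP(Period 1)Q(Period 0) = 237.55×19 + 279.18×12 + 101.72×4 = 4513.45 + 3350.16 + 406.88 = 8270.49
ΣP(Period 0)Q(Period 0) = 174.53×19 + 366.20×12 + 97.74×4 = 3316.07 + 4394.4 + 390.96 = 8101.43
L = 8270.49 / 8101.43 × 100 = 102.0868
Paasche component (current-period weights):
ΣP(Period 1)Q(Period 1) = 237.55×17 + 279.18×15 + 101.72×4 = 4038.35 + 4187.7 + 406.88 = 8632.93
ΣP(Period 0)Q(Period 1) = 174.53×17 + 366.20×15 + 97.74×4 = 2967.01 + 5493 + 390.96 = 8850.97
P = 8632.93 / 8850.97 × 100 = 97.5365
Fisher = √(L × P) = √(102.0868 × 97.5365) = 99.7857

99.79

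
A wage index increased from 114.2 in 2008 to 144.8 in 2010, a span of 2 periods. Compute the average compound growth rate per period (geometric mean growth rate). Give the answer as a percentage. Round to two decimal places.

Growth factor = (144.8/114.2)^(1/2) = (1.267951)^(1/2) = 1.126033
Growth rate = 1.126033 − 1 = 0.126033 = 12.6033%

12.60%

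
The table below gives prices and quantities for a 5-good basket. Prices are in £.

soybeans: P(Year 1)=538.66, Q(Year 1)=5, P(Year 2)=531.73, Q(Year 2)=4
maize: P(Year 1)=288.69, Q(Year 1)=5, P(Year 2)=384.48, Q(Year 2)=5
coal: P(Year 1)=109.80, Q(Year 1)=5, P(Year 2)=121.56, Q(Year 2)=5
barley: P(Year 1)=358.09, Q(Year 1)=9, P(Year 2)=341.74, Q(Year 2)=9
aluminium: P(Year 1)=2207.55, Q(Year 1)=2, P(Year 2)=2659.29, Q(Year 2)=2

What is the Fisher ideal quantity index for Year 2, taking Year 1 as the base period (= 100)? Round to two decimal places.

Laspeyres component (base-period weights):
ΣP(Year 1)Q(Year 2) = 538.66×4 + 288.69×5 + 109.80×5 + 358.09×9 + 2207.55×2 = 2154.64 + 1443.45 + 549 + 3222.81 + 4415.1 = 11785
ΣP(Year 1)Q(Year 1) = 538.66×5 + 288.69×5 + 109.80×5 + 358.09×9 + 2207.55×2 = 2693.3 + 1443.45 + 549 + 3222.81 + 4415.1 = 12323.66
L = 11785 / 12323.66 × 100 = 95.6291
Paasche component (current-period weights):
ΣP(Year 2)Q(Year 2) = 531.73×4 + 384.48×5 + 121.56×5 + 341.74×9 + 2659.29×2 = 2126.92 + 1922.4 + 607.8 + 3075.66 + 5318.58 = 13051.36
ΣP(Year 2)Q(Year 1) = 531.73×5 + 384.48×5 + 121.56×5 + 341.74×9 + 2659.29×2 = 2658.65 + 1922.4 + 607.8 + 3075.66 + 5318.58 = 13583.09
P = 13051.36 / 13583.09 × 100 = 96.0854
Fisher = √(L × P) = √(95.6291 × 96.0854) = 95.8569

95.86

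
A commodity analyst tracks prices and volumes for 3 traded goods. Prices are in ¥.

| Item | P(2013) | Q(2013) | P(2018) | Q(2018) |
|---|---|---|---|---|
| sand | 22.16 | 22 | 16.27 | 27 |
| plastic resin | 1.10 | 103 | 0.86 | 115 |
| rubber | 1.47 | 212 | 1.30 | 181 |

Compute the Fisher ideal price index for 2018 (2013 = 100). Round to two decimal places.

Laspeyres component (base-period weights):
ΣP(2018)Q(2013) = 16.27×22 + 0.86×103 + 1.30×212 = 357.94 + 88.58 + 275.6 = 722.12
ΣP(2013)Q(2013) = 22.16×22 + 1.10×103 + 1.47×212 = 487.52 + 113.3 + 311.64 = 912.46
L = 722.12 / 912.46 × 100 = 79.1399
Paasche component (current-period weights):
ΣP(2018)Q(2018) = 16.27×27 + 0.86×115 + 1.30×181 = 439.29 + 98.9 + 235.3 = 773.49
ΣP(2013)Q(2018) = 22.16×27 + 1.10×115 + 1.47×181 = 598.32 + 126.5 + 266.07 = 990.89
P = 773.49 / 990.89 × 100 = 78.0601
Fisher = √(L × P) = √(79.1399 × 78.0601) = 78.5982

78.60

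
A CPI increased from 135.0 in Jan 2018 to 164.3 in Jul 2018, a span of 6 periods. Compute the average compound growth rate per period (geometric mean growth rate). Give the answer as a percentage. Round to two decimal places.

3.33%

Growth factor = (164.3/135.0)^(1/6) = (1.217037)^(1/6) = 1.033278
Growth rate = 1.033278 − 1 = 0.033278 = 3.3278%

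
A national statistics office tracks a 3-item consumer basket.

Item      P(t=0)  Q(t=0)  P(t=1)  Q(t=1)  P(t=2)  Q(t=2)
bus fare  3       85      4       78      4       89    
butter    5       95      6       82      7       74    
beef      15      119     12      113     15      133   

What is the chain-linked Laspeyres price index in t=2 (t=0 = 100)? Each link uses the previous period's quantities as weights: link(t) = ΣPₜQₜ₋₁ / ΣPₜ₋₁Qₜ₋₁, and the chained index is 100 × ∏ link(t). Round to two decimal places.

Link t=0→t=1:
ΣP(t=1)Q(t=0) = 4×85 + 6×95 + 12×119 = 340 + 570 + 1428 = 2338
ΣP(t=0)Q(t=0) = 3×85 + 5×95 + 15×119 = 255 + 475 + 1785 = 2515
link = 2338/2515 = 0.929622
Link t=1→t=2:
ΣP(t=2)Q(t=1) = 4×78 + 7×82 + 15×113 = 312 + 574 + 1695 = 2581
ΣP(t=1)Q(t=1) = 4×78 + 6×82 + 12×113 = 312 + 492 + 1356 = 2160
link = 2581/2160 = 1.194907
Chained index = 100 × 0.929622 × 1.194907 = 111.0813

111.08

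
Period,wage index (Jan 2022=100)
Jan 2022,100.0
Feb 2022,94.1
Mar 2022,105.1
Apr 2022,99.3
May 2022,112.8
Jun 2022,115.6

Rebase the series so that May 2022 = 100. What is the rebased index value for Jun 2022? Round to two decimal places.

Rebased(Jun 2022) = 115.6 / 112.8 × 100 = 102.4823

102.48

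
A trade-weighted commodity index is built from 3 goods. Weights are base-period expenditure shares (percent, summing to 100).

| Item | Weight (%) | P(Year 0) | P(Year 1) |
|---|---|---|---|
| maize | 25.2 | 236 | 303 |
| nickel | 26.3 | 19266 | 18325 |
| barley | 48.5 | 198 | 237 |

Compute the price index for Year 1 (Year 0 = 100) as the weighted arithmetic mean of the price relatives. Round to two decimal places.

115.42

maize: 25.2 × (303/236) = 25.2 × 1.283898 = 32.3542
nickel: 26.3 × (18325/19266) = 26.3 × 0.951157 = 25.0154
barley: 48.5 × (237/198) = 48.5 × 1.196970 = 58.0530
Index = Σ wᵢ·(p₁ᵢ/p₀ᵢ) = 32.3542 + 25.0154 + 58.0530 = 115.4227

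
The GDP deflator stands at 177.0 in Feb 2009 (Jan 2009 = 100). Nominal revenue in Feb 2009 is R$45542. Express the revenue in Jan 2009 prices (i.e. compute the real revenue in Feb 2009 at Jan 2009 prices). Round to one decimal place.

Real = Nominal ÷ (Index/100) = 45542 ÷ (177.0/100)
     = 45542 ÷ 1.770 = 25729.9435

25729.9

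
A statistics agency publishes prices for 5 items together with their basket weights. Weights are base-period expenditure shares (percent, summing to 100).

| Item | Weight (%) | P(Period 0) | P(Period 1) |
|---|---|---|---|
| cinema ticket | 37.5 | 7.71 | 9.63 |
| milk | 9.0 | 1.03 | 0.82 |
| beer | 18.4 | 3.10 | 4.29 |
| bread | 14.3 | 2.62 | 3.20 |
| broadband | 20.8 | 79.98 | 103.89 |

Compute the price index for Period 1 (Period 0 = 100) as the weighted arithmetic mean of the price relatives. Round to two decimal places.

123.95

cinema ticket: 37.5 × (9.63/7.71) = 37.5 × 1.249027 = 46.8385
milk: 9.0 × (0.82/1.03) = 9.0 × 0.796117 = 7.1650
beer: 18.4 × (4.29/3.10) = 18.4 × 1.383871 = 25.4632
bread: 14.3 × (3.20/2.62) = 14.3 × 1.221374 = 17.4656
broadband: 20.8 × (103.89/79.98) = 20.8 × 1.298950 = 27.0182
Index = Σ wᵢ·(p₁ᵢ/p₀ᵢ) = 46.8385 + 7.1650 + 25.4632 + 17.4656 + 27.0182 = 123.9506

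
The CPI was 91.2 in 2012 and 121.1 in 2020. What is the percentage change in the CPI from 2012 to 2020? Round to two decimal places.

32.79%

Change = (121.1 − 91.2) / 91.2 × 100
       = 29.9 / 91.2 × 100 = 32.7851%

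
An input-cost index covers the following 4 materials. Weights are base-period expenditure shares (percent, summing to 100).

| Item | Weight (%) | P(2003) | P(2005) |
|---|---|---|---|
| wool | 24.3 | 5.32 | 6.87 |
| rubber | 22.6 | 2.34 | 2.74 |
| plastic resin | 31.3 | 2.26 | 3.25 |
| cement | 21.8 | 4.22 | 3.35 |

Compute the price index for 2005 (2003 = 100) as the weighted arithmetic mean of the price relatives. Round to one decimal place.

wool: 24.3 × (6.87/5.32) = 24.3 × 1.291353 = 31.3799
rubber: 22.6 × (2.74/2.34) = 22.6 × 1.170940 = 26.4632
plastic resin: 31.3 × (3.25/2.26) = 31.3 × 1.438053 = 45.0111
cement: 21.8 × (3.35/4.22) = 21.8 × 0.793839 = 17.3057
Index = Σ wᵢ·(p₁ᵢ/p₀ᵢ) = 31.3799 + 26.4632 + 45.0111 + 17.3057 = 120.1599

120.2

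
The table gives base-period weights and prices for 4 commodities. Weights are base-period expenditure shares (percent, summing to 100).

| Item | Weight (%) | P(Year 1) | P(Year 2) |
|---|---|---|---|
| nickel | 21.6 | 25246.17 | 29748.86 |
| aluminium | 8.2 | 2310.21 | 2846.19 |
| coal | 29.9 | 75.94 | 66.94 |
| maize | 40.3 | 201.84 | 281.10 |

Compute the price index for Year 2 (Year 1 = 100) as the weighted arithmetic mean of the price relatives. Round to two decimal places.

nickel: 21.6 × (29748.86/25246.17) = 21.6 × 1.178351 = 25.4524
aluminium: 8.2 × (2846.19/2310.21) = 8.2 × 1.232005 = 10.1024
coal: 29.9 × (66.94/75.94) = 29.9 × 0.881485 = 26.3564
maize: 40.3 × (281.10/201.84) = 40.3 × 1.392687 = 56.1253
Index = Σ wᵢ·(p₁ᵢ/p₀ᵢ) = 25.4524 + 10.1024 + 26.3564 + 56.1253 = 118.0365

118.04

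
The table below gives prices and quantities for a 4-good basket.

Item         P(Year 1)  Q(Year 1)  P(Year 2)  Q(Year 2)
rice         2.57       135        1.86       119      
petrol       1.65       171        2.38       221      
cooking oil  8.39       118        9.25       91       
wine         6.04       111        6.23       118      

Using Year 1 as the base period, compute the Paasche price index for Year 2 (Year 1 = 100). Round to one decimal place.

108.3

Paasche price index uses current-period quantities as weights.
ΣP(Year 2)·Q(Year 2) = 1.86×119 + 2.38×221 + 9.25×91 + 6.23×118 = 221.34 + 525.98 + 841.75 + 735.14 = 2324.21
ΣP(Year 1)·Q(Year 2) = 2.57×119 + 1.65×221 + 8.39×91 + 6.04×118 = 305.83 + 364.65 + 763.49 + 712.72 = 2146.69
Index = 2324.21 / 2146.69 × 100 = 108.2695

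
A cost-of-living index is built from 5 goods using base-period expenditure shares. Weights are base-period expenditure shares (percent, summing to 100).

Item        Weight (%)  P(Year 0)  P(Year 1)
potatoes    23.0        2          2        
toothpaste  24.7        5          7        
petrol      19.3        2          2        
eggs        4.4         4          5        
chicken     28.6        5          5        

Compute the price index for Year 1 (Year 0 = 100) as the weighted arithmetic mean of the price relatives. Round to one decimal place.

potatoes: 23.0 × (2/2) = 23.0 × 1.000000 = 23.0000
toothpaste: 24.7 × (7/5) = 24.7 × 1.400000 = 34.5800
petrol: 19.3 × (2/2) = 19.3 × 1.000000 = 19.3000
eggs: 4.4 × (5/4) = 4.4 × 1.250000 = 5.5000
chicken: 28.6 × (5/5) = 28.6 × 1.000000 = 28.6000
Index = Σ wᵢ·(p₁ᵢ/p₀ᵢ) = 23.0000 + 34.5800 + 19.3000 + 5.5000 + 28.6000 = 110.9800

111.0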